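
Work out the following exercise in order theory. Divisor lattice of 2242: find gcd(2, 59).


In a divisor lattice, meet = gcd (greatest common divisor).
By Euclidean algorithm or factoring: gcd(2,59) = 1


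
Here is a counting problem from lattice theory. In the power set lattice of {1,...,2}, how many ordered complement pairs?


Complement pair (a,b): a meet b = bottom, a join b = top.
Here: A intersect B = {} and A union B = {1,...,2}.
Pairs found: ({},{1,2}), ({1},{2}), ({2},{1}), ({1,2},{})
Total ordered pairs: 4


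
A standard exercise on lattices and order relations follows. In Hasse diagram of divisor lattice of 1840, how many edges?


A cover relation a -< b holds when a < b with no c strictly between.
Cover relations:
  1 -< 2
  1 -< 5
  1 -< 23
  2 -< 4
  2 -< 10
  2 -< 46
  4 -< 8
  4 -< 20
  ...28 more
Total: 36


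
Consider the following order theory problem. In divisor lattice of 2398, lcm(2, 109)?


Join=lcm.
gcd(2,109)=1
lcm=218


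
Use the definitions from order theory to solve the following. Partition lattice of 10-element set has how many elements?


B(n) = number of set partitions of an n-element set.
B(n) satisfies the recurrence: B(n+1) = sum_k C(n,k)*B(k).
B(10) = 115975


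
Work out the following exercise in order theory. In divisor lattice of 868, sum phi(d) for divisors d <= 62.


Divisors of 868 up to 62: [1, 2, 4, 7, 14, 28, 31, 62]
phi values: [1, 1, 2, 6, 6, 12, 30, 30]
Sum = 88


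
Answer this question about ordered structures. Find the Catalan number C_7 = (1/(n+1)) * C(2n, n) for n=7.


C(n) = C(2n, n) / (n+1).
C(14, 7) = 3432
C(7) = 3432 / 8 = 429


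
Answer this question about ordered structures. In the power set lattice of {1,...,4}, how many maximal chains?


A maximal chain goes from the minimum element to a maximal element via cover relations.
Counting all min-to-max paths in the cover graph.
Total maximal chains: 24


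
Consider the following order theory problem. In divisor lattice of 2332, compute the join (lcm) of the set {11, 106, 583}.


In a divisor lattice, join = lcm (least common multiple).
Compute lcm iteratively: start with first element, then lcm(current, next).
Elements: [11, 106, 583]
lcm(11,106) = 1166
lcm(1166,583) = 1166
Final lcm = 1166


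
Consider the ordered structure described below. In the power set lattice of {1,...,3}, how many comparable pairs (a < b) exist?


A comparable pair {a,b} has a < b or b < a in the order.
Count unordered pairs where one element is strictly below the other.
Examples: {{},{1}}, {{},{2}}, {{},{3}}, {{},{1,2}}, ...
Total comparable pairs: 19


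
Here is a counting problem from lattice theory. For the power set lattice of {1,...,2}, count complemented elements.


An element a is complemented if some b has a meet b = bottom, a join b = top.
every subset A has complement S\A, so all elements are complemented.
Complemented elements: {}, {1}, {2}, {1,2}
Count: 4


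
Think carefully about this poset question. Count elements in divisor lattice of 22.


Divisors of 22: [1, 2, 11, 22]
Count: 4


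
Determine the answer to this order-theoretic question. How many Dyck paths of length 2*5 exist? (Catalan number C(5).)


C(n) = C(2n, n) / (n+1).
C(10, 5) = 252
C(5) = 252 / 6 = 42


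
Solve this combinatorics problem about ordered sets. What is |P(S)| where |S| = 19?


Power set = 2^n.
2^19 = 524288


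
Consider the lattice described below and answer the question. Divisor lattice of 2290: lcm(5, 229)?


Join=lcm.
gcd(5,229)=1
lcm=1145


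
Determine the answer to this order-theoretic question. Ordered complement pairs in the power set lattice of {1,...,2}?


Complement pair (a,b): a meet b = bottom, a join b = top.
Here: A intersect B = {} and A union B = {1,...,2}.
Pairs found: ({},{1,2}), ({1},{2}), ({2},{1}), ({1,2},{})
Total ordered pairs: 4


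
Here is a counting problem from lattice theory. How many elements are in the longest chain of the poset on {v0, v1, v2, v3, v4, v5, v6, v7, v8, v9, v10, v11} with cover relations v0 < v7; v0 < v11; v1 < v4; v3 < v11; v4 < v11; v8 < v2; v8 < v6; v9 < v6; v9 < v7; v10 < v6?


A chain is a totally ordered subset; we count the number of elements in a maximum chain.
Compute, for each element x, the size of the longest chain ending at x:
  v0: 1
  v1: 1
  v3: 1
  v5: 1
  v8: 1
  v9: 1
  ...
A maximum chain: v1 < v4 < v11
Number of elements in the longest chain: 3


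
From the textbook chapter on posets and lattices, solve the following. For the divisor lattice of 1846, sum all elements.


sigma(n) = sum of divisors.
Divisors of 1846: [1, 2, 13, 26, 71, 142, 923, 1846]
Sum = 3024


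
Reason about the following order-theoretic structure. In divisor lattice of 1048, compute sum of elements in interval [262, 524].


Interval [262,524] in divisors of 1048: [262, 524]
Sum = 786


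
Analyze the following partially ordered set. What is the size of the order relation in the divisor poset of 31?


The order relation is {(a,b) : a <= b}, reflexive so it includes (a,a).
Examples: (1,1), (1,31), (31,31)
Total ordered pairs: 3


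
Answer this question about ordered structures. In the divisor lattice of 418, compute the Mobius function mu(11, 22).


In a divisor lattice, mu(a,b) = mu(b/a) where mu is the classical Mobius function.
b/a = 22/11 = 2
Prime factorization of 2: primes [2]
2 is squarefree with 1 prime factor(s), so mu(2) = (-1)^1 = -1


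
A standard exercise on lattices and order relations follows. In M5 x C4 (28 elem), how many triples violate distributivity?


Distributive law: a ^ (b v c) = (a ^ b) v (a ^ c).
Check all 28^3 = 21952 ordered triples (a,b,c).
  e.g. a=(a1,0), b=(a2,0), c=(a3,0): lhs=(a1,0) != rhs=(0,0)
  e.g. a=(a1,0), b=(a2,0), c=(a3,1): lhs=(a1,0) != rhs=(0,0)
Total violating triples: 3840


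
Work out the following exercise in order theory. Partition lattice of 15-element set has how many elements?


B(n) = number of set partitions of an n-element set.
B(n) satisfies the recurrence: B(n+1) = sum_k C(n,k)*B(k).
B(15) = 1382958545


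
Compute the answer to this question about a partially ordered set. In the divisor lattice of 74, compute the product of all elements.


Divisors of 74: [1, 2, 37, 74]
Product = n^(d(n)/2) = 74^(4/2)
Product = 5476


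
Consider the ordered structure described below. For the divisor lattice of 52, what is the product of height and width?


Height = length of longest chain minus 1; width = size of largest antichain.
A maximum chain: 1 | 13 | 26 | 52  (height 3).
A maximum antichain: {2, 13}  (width 2).
Product = 3 * 2 = 6


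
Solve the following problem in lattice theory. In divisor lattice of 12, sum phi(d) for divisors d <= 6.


Divisors of 12 up to 6: [1, 2, 3, 4, 6]
phi values: [1, 1, 2, 2, 2]
Sum = 8


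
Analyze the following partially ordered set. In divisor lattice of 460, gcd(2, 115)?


Meet=gcd.
gcd(2,115)=1


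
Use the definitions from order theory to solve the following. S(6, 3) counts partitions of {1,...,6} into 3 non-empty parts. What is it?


S(n,k) = k*S(n-1,k) + S(n-1,k-1).
S(5,3) = 25, S(5,2) = 15
S(6,3) = 3*25 + 15 = 75 + 15
S(6,3) = 90


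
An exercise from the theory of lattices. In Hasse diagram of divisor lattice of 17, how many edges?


A cover relation a -< b holds when a < b with no c strictly between.
Cover relations:
  1 -< 17
Total: 1


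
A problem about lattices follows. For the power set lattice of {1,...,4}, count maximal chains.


A maximal chain goes from the minimum element to a maximal element via cover relations.
Counting all min-to-max paths in the cover graph.
Total maximal chains: 24


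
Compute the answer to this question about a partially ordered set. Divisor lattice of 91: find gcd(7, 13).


In a divisor lattice, meet = gcd (greatest common divisor).
By Euclidean algorithm or factoring: gcd(7,13) = 1


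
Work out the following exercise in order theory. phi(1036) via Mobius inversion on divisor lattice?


phi(n) = n * prod_{p|n} (1 - 1/p).
Prime divisors of 1036: [2, 7, 37]
phi(1036) = 1036 * (1 - 1/2) * (1 - 1/7) * (1 - 1/37)
phi(1036) = 432


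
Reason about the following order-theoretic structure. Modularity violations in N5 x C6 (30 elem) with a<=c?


Modular law: if a <= c then a v (b ^ c) = (a v b) ^ c.
Check all triples (a,b,c) with a <= c among 30 elements.
  e.g. a=(a,0), b=(c,0), c=(b,0): lhs=(a,0) != rhs=(b,0)
  e.g. a=(a,0), b=(c,1), c=(b,0): lhs=(a,0) != rhs=(b,0)
Total violating triples: 126


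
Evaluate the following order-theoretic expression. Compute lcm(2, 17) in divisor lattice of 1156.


In a divisor lattice, join = lcm (least common multiple).
gcd(2,17) = 1
lcm(2,17) = 2*17/gcd = 34/1 = 34


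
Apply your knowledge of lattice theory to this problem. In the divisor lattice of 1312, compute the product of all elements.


Divisors of 1312: [1, 2, 4, 8, 16, 32, 41, 82, 164, 328, 656, 1312]
Product = n^(d(n)/2) = 1312^(12/2)
Product = 5100385591921475584


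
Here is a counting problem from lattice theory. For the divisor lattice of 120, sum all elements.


sigma(n) = sum of divisors.
Divisors of 120: [1, 2, 3, 4, 5, 6, 8, 10, 12, 15, 20, 24, 30, 40, 60, 120]
Sum = 360


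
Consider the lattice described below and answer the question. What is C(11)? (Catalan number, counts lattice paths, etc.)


C(n) = C(2n, n) / (n+1).
C(22, 11) = 705432
C(11) = 705432 / 12 = 58786


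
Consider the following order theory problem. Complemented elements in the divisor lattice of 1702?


An element a is complemented if some b has a meet b = bottom, a join b = top.
a is complemented iff gcd(a, n/a)=1, i.e. a is a unitary divisor of 1702.
Complemented elements: 1, 2, 23, 37, 46, 74, ... (2 more)
Count: 8


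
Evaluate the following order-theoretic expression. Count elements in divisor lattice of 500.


Divisors of 500: [1, 2, 4, 5, 10, 20, 25, 50, 100, 125, 250, 500]
Count: 12


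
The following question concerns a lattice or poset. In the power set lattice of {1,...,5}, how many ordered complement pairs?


Complement pair (a,b): a meet b = bottom, a join b = top.
Here: A intersect B = {} and A union B = {1,...,5}.
Pairs found: ({},{1,2,3,4,5}), ({1},{2,3,4,5}), ({2},{1,3,4,5}), ({3},{1,2,4,5}), ... (28 more)
Total ordered pairs: 32


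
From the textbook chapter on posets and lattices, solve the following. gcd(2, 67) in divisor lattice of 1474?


Meet=gcd.
gcd(2,67)=1


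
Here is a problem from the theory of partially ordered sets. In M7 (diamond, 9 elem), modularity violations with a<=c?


Modular law: if a <= c then a v (b ^ c) = (a v b) ^ c.
Check all triples (a,b,c) with a <= c among 9 elements.
This lattice is modular (diamonds M_m and their chain-products are modular).
Total violating triples: 0


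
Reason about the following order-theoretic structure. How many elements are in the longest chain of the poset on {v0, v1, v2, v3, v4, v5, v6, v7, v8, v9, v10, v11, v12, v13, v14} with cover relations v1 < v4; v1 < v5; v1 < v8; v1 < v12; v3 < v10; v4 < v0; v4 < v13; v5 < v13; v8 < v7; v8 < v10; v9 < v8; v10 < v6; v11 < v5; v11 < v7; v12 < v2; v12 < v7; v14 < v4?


A chain is a totally ordered subset; we count the number of elements in a maximum chain.
Compute, for each element x, the size of the longest chain ending at x:
  v1: 1
  v3: 1
  v9: 1
  v11: 1
  v14: 1
  v12: 2
  ...
A maximum chain: v1 < v8 < v10 < v6
Number of elements in the longest chain: 4


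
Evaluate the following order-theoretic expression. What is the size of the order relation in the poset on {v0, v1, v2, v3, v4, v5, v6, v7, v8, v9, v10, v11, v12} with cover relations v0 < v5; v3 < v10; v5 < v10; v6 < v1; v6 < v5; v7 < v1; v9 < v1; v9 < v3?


The order relation is {(a,b) : a <= b}, reflexive so it includes (a,a).
Examples: (v0,v0), (v0,v10), (v0,v5), (v1,v1), (v10,v10), ...
Total ordered pairs: 24


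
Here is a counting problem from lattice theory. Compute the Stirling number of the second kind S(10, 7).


S(n,k) = k*S(n-1,k) + S(n-1,k-1).
S(9,7) = 462, S(9,6) = 2646
S(10,7) = 7*462 + 2646 = 3234 + 2646
S(10,7) = 5880


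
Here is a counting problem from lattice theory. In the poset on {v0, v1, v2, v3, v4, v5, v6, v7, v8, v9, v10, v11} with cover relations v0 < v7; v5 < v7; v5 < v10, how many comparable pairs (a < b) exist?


A comparable pair {a,b} has a < b or b < a in the order.
Count unordered pairs where one element is strictly below the other.
Examples: {v0,v7}, {v5,v7}, {v5,v10}
Total comparable pairs: 3


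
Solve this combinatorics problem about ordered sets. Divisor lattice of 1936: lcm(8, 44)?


Join=lcm.
gcd(8,44)=4
lcm=88


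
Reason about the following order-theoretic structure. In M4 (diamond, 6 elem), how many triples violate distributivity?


Distributive law: a ^ (b v c) = (a ^ b) v (a ^ c).
Check all 6^3 = 216 ordered triples (a,b,c).
  e.g. a=a1, b=a2, c=a3: lhs=a1 != rhs=0
  e.g. a=a1, b=a2, c=a4: lhs=a1 != rhs=0
Total violating triples: 24


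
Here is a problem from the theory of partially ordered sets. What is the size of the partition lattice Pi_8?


B(n) = number of set partitions of an n-element set.
B(n) satisfies the recurrence: B(n+1) = sum_k C(n,k)*B(k).
B(8) = 4140


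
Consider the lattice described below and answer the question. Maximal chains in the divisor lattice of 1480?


A maximal chain goes from the minimum element to a maximal element via cover relations.
Counting all min-to-max paths in the cover graph.
Total maximal chains: 20


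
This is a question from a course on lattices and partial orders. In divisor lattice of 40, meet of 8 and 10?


In a divisor lattice, meet = gcd (greatest common divisor).
By Euclidean algorithm or factoring: gcd(8,10) = 2


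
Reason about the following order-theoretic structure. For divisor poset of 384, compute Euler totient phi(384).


phi(n) = n * prod_{p|n} (1 - 1/p).
Prime divisors of 384: [2, 3]
phi(384) = 384 * (1 - 1/2) * (1 - 1/3)
phi(384) = 128


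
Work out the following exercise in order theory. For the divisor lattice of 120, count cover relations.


A cover relation a -< b holds when a < b with no c strictly between.
Cover relations:
  1 -< 2
  1 -< 3
  1 -< 5
  2 -< 4
  2 -< 6
  2 -< 10
  3 -< 6
  3 -< 15
  ...20 more
Total: 28


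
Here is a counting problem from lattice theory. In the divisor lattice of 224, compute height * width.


Height = length of longest chain minus 1; width = size of largest antichain.
A maximum chain: 1 | 7 | 14 | 28 | 56 | 112 | 224  (height 6).
A maximum antichain: {2, 7}  (width 2).
Product = 6 * 2 = 12


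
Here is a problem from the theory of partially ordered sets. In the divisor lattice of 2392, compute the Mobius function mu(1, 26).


In a divisor lattice, mu(a,b) = mu(b/a) where mu is the classical Mobius function.
b/a = 26/1 = 26
Prime factorization of 26: primes [2, 13]
26 is squarefree with 2 prime factor(s), so mu(26) = (-1)^2 = 1


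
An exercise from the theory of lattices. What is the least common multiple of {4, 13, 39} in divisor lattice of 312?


In a divisor lattice, join = lcm (least common multiple).
Compute lcm iteratively: start with first element, then lcm(current, next).
Elements: [4, 13, 39]
lcm(4,13) = 52
lcm(52,39) = 156
Final lcm = 156


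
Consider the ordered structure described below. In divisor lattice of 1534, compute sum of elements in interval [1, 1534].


Interval [1,1534] in divisors of 1534: [1, 2, 13, 26, 59, 118, 767, 1534]
Sum = 2520


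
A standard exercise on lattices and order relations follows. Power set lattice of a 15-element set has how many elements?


Power set = 2^n.
2^15 = 32768


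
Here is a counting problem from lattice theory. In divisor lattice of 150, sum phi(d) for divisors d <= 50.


Divisors of 150 up to 50: [1, 2, 3, 5, 6, 10, 15, 25, 30, 50]
phi values: [1, 1, 2, 4, 2, 4, 8, 20, 8, 20]
Sum = 70


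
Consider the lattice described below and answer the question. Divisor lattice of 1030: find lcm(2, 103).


In a divisor lattice, join = lcm (least common multiple).
gcd(2,103) = 1
lcm(2,103) = 2*103/gcd = 206/1 = 206


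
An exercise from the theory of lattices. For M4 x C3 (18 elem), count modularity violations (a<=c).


Modular law: if a <= c then a v (b ^ c) = (a v b) ^ c.
Check all triples (a,b,c) with a <= c among 18 elements.
This lattice is modular (diamonds M_m and their chain-products are modular).
Total violating triples: 0


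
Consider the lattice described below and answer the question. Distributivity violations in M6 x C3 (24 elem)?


Distributive law: a ^ (b v c) = (a ^ b) v (a ^ c).
Check all 24^3 = 13824 ordered triples (a,b,c).
  e.g. a=(a1,0), b=(a2,0), c=(a3,0): lhs=(a1,0) != rhs=(0,0)
  e.g. a=(a1,0), b=(a2,0), c=(a3,1): lhs=(a1,0) != rhs=(0,0)
Total violating triples: 3240


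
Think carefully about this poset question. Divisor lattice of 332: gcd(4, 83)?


Meet=gcd.
gcd(4,83)=1


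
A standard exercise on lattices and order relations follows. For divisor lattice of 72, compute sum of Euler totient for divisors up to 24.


Divisors of 72 up to 24: [1, 2, 3, 4, 6, 8, 9, 12, 18, 24]
phi values: [1, 1, 2, 2, 2, 4, 6, 4, 6, 8]
Sum = 36


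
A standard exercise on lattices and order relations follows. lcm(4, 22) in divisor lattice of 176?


Join=lcm.
gcd(4,22)=2
lcm=44


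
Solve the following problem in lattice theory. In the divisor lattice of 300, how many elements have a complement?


An element a is complemented if some b has a meet b = bottom, a join b = top.
a is complemented iff gcd(a, n/a)=1, i.e. a is a unitary divisor of 300.
Complemented elements: 1, 3, 4, 12, 25, 75, ... (2 more)
Count: 8


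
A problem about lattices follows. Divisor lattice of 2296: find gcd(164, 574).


In a divisor lattice, meet = gcd (greatest common divisor).
By Euclidean algorithm or factoring: gcd(164,574) = 82


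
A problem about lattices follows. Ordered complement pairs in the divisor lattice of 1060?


Complement pair (a,b): a meet b = bottom, a join b = top.
Here: gcd(a,b)=1 and lcm(a,b)=1060, i.e. a*b=1060 with a,b coprime.
Pairs found: (1,1060), (4,265), (5,212), (20,53), ... (4 more)
Total ordered pairs: 8


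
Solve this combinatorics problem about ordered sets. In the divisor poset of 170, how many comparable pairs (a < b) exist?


A comparable pair {a,b} has a < b or b < a in the order.
Count unordered pairs where one element is strictly below the other.
Examples: {1,2}, {1,5}, {1,10}, {1,17}, ...
Total comparable pairs: 19


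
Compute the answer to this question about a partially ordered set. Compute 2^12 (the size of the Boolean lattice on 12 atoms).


Power set = 2^n.
2^12 = 4096


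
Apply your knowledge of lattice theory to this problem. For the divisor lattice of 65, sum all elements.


sigma(n) = sum of divisors.
Divisors of 65: [1, 5, 13, 65]
Sum = 84


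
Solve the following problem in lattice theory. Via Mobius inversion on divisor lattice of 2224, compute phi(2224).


phi(n) = n * prod_{p|n} (1 - 1/p).
Prime divisors of 2224: [2, 139]
phi(2224) = 2224 * (1 - 1/2) * (1 - 1/139)
phi(2224) = 1104


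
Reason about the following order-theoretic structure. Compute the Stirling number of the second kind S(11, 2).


S(n,k) = k*S(n-1,k) + S(n-1,k-1).
S(10,2) = 511, S(10,1) = 1
S(11,2) = 2*511 + 1 = 1022 + 1
S(11,2) = 1023


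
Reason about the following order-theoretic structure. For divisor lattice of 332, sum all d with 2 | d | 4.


Interval [2,4] in divisors of 332: [2, 4]
Sum = 6


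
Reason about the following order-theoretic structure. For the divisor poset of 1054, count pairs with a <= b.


The order relation is {(a,b) : a <= b}, reflexive so it includes (a,a).
Examples: (1,1), (1,1054), (1,17), (1,2), (1,31), ...
Total ordered pairs: 27


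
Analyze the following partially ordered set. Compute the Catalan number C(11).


C(n) = C(2n, n) / (n+1).
C(22, 11) = 705432
C(11) = 705432 / 12 = 58786


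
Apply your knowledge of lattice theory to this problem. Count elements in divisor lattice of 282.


Divisors of 282: [1, 2, 3, 6, 47, 94, 141, 282]
Count: 8


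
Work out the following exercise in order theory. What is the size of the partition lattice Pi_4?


B(n) = number of set partitions of an n-element set.
B(n) satisfies the recurrence: B(n+1) = sum_k C(n,k)*B(k).
B(4) = 15


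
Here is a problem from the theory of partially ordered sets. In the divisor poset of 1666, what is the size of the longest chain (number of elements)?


A chain is a totally ordered subset; we count the number of elements in a maximum chain.
Compute, for each element x, the size of the longest chain ending at x:
  1: 1
  2: 2
  7: 2
  17: 2
  49: 3
  14: 3
  ...
A maximum chain: 1 < 2 < 14 < 98 < 1666
Number of elements in the longest chain: 5


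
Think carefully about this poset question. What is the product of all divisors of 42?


Divisors of 42: [1, 2, 3, 6, 7, 14, 21, 42]
Product = n^(d(n)/2) = 42^(8/2)
Product = 3111696


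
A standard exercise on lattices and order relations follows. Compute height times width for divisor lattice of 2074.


Height = length of longest chain minus 1; width = size of largest antichain.
A maximum chain: 1 | 61 | 1037 | 2074  (height 3).
A maximum antichain: {2, 17, 61}  (width 3).
Product = 3 * 3 = 9


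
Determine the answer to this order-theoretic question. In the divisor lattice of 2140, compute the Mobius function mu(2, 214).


In a divisor lattice, mu(a,b) = mu(b/a) where mu is the classical Mobius function.
b/a = 214/2 = 107
Prime factorization of 107: primes [107]
107 is squarefree with 1 prime factor(s), so mu(107) = (-1)^1 = -1


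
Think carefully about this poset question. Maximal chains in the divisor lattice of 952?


A maximal chain goes from the minimum element to a maximal element via cover relations.
Counting all min-to-max paths in the cover graph.
Total maximal chains: 20


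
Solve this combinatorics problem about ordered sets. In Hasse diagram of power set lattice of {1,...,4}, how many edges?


A cover relation a -< b holds when a < b with no c strictly between.
Cover relations:
  {} -< {1}
  {} -< {2}
  {} -< {3}
  {} -< {4}
  {1} -< {1,2}
  {1} -< {1,3}
  {1} -< {1,4}
  {2} -< {1,2}
  ...24 more
Total: 32


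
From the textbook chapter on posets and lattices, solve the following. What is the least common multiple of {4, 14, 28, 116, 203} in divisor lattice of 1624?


In a divisor lattice, join = lcm (least common multiple).
Compute lcm iteratively: start with first element, then lcm(current, next).
Elements: [4, 14, 28, 116, 203]
lcm(4,14) = 28
lcm(28,28) = 28
lcm(28,116) = 812
lcm(812,203) = 812
Final lcm = 812


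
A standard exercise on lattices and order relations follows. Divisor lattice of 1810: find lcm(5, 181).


In a divisor lattice, join = lcm (least common multiple).
gcd(5,181) = 1
lcm(5,181) = 5*181/gcd = 905/1 = 905


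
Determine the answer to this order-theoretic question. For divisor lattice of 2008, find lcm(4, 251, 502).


In a divisor lattice, join = lcm (least common multiple).
Compute lcm iteratively: start with first element, then lcm(current, next).
Elements: [4, 251, 502]
lcm(4,251) = 1004
lcm(1004,502) = 1004
Final lcm = 1004


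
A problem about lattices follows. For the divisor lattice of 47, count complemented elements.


An element a is complemented if some b has a meet b = bottom, a join b = top.
a is complemented iff gcd(a, n/a)=1, i.e. a is a unitary divisor of 47.
Complemented elements: 1, 47
Count: 2


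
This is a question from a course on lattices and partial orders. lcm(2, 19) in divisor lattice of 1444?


Join=lcm.
gcd(2,19)=1
lcm=38


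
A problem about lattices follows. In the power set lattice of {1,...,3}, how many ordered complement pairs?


Complement pair (a,b): a meet b = bottom, a join b = top.
Here: A intersect B = {} and A union B = {1,...,3}.
Pairs found: ({},{1,2,3}), ({1},{2,3}), ({2},{1,3}), ({3},{1,2}), ... (4 more)
Total ordered pairs: 8


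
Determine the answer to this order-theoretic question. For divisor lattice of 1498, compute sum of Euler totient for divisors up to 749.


Divisors of 1498 up to 749: [1, 2, 7, 14, 107, 214, 749]
phi values: [1, 1, 6, 6, 106, 106, 636]
Sum = 862


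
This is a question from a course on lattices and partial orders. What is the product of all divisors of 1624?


Divisors of 1624: [1, 2, 4, 7, 8, 14, 28, 29, 56, 58, 116, 203, 232, 406, 812, 1624]
Product = n^(d(n)/2) = 1624^(16/2)
Product = 48382488186132912853221376


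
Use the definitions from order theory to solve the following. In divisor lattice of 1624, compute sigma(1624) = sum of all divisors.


sigma(n) = sum of divisors.
Divisors of 1624: [1, 2, 4, 7, 8, 14, 28, 29, 56, 58, 116, 203, 232, 406, 812, 1624]
Sum = 3600


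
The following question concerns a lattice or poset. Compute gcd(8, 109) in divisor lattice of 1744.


In a divisor lattice, meet = gcd (greatest common divisor).
By Euclidean algorithm or factoring: gcd(8,109) = 1


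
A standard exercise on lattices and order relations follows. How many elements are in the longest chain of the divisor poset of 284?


A chain is a totally ordered subset; we count the number of elements in a maximum chain.
Compute, for each element x, the size of the longest chain ending at x:
  1: 1
  2: 2
  71: 2
  4: 3
  142: 3
  284: 4
A maximum chain: 1 < 2 < 4 < 284
Number of elements in the longest chain: 4


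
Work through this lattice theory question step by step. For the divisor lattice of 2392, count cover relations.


A cover relation a -< b holds when a < b with no c strictly between.
Cover relations:
  1 -< 2
  1 -< 13
  1 -< 23
  2 -< 4
  2 -< 26
  2 -< 46
  4 -< 8
  4 -< 52
  ...20 more
Total: 28


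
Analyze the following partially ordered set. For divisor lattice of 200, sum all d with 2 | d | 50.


Interval [2,50] in divisors of 200: [2, 10, 50]
Sum = 62


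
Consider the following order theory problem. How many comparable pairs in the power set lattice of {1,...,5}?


A comparable pair {a,b} has a < b or b < a in the order.
Count unordered pairs where one element is strictly below the other.
Examples: {{},{1}}, {{},{2}}, {{},{3}}, {{},{4}}, ...
Total comparable pairs: 211


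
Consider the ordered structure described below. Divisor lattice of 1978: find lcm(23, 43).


In a divisor lattice, join = lcm (least common multiple).
gcd(23,43) = 1
lcm(23,43) = 23*43/gcd = 989/1 = 989


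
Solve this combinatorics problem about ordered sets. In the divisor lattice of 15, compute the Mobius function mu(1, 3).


In a divisor lattice, mu(a,b) = mu(b/a) where mu is the classical Mobius function.
b/a = 3/1 = 3
Prime factorization of 3: primes [3]
3 is squarefree with 1 prime factor(s), so mu(3) = (-1)^1 = -1


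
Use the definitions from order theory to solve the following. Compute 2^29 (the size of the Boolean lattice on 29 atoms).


Power set = 2^n.
2^29 = 536870912


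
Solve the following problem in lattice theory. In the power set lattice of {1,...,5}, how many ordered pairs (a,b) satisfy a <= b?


The order relation is {(a,b) : a <= b}, reflexive so it includes (a,a).
Examples: ({},{}), ({},{1,2}), ({},{1,2,3}), ({},{1,2,3,4}), ({},{1,2,3,4,5}), ...
Total ordered pairs: 243


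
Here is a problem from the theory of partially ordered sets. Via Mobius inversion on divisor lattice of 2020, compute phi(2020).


phi(n) = n * prod_{p|n} (1 - 1/p).
Prime divisors of 2020: [2, 5, 101]
phi(2020) = 2020 * (1 - 1/2) * (1 - 1/5) * (1 - 1/101)
phi(2020) = 800


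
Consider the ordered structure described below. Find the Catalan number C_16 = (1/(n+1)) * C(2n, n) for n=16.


C(n) = C(2n, n) / (n+1).
C(32, 16) = 601080390
C(16) = 601080390 / 17 = 35357670


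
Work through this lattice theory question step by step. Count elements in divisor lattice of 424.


Divisors of 424: [1, 2, 4, 8, 53, 106, 212, 424]
Count: 8


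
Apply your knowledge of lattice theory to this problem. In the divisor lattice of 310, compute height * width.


Height = length of longest chain minus 1; width = size of largest antichain.
A maximum chain: 1 | 31 | 155 | 310  (height 3).
A maximum antichain: {2, 5, 31}  (width 3).
Product = 3 * 3 = 9


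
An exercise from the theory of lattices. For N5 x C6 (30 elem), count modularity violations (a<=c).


Modular law: if a <= c then a v (b ^ c) = (a v b) ^ c.
Check all triples (a,b,c) with a <= c among 30 elements.
  e.g. a=(a,0), b=(c,0), c=(b,0): lhs=(a,0) != rhs=(b,0)
  e.g. a=(a,0), b=(c,1), c=(b,0): lhs=(a,0) != rhs=(b,0)
Total violating triples: 126


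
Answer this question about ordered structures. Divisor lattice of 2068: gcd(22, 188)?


Meet=gcd.
gcd(22,188)=2


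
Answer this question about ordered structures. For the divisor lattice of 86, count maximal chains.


A maximal chain goes from the minimum element to a maximal element via cover relations.
Counting all min-to-max paths in the cover graph.
Total maximal chains: 2


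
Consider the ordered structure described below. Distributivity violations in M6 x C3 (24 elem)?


Distributive law: a ^ (b v c) = (a ^ b) v (a ^ c).
Check all 24^3 = 13824 ordered triples (a,b,c).
  e.g. a=(a1,0), b=(a2,0), c=(a3,0): lhs=(a1,0) != rhs=(0,0)
  e.g. a=(a1,0), b=(a2,0), c=(a3,1): lhs=(a1,0) != rhs=(0,0)
Total violating triples: 3240


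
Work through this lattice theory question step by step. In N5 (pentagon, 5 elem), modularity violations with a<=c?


Modular law: if a <= c then a v (b ^ c) = (a v b) ^ c.
Check all triples (a,b,c) with a <= c among 5 elements.
  e.g. a=a, b=c, c=b: lhs=a != rhs=b
Total violating triples: 1


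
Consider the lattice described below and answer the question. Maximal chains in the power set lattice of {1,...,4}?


A maximal chain goes from the minimum element to a maximal element via cover relations.
Counting all min-to-max paths in the cover graph.
Total maximal chains: 24


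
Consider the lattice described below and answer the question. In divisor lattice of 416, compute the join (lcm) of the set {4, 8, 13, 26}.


In a divisor lattice, join = lcm (least common multiple).
Compute lcm iteratively: start with first element, then lcm(current, next).
Elements: [4, 8, 13, 26]
lcm(4,8) = 8
lcm(8,13) = 104
lcm(104,26) = 104
Final lcm = 104


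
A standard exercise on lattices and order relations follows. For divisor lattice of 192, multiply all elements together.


Divisors of 192: [1, 2, 3, 4, 6, 8, 12, 16, 24, 32, 48, 64, 96, 192]
Product = n^(d(n)/2) = 192^(14/2)
Product = 9618527719784448


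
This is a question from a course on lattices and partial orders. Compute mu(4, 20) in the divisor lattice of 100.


In a divisor lattice, mu(a,b) = mu(b/a) where mu is the classical Mobius function.
b/a = 20/4 = 5
Prime factorization of 5: primes [5]
5 is squarefree with 1 prime factor(s), so mu(5) = (-1)^1 = -1


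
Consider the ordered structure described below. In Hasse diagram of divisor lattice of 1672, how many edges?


A cover relation a -< b holds when a < b with no c strictly between.
Cover relations:
  1 -< 2
  1 -< 11
  1 -< 19
  2 -< 4
  2 -< 22
  2 -< 38
  4 -< 8
  4 -< 44
  ...20 more
Total: 28


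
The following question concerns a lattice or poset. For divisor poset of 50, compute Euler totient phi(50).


phi(n) = n * prod_{p|n} (1 - 1/p).
Prime divisors of 50: [2, 5]
phi(50) = 50 * (1 - 1/2) * (1 - 1/5)
phi(50) = 20


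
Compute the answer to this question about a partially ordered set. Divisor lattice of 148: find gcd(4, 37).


In a divisor lattice, meet = gcd (greatest common divisor).
By Euclidean algorithm or factoring: gcd(4,37) = 1


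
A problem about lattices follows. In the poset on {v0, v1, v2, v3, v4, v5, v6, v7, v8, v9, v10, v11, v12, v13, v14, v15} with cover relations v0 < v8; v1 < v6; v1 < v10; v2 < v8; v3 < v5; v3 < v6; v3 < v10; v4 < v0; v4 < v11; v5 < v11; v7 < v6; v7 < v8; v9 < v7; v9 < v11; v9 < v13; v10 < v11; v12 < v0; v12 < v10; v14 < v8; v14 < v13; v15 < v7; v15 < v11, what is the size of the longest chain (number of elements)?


A chain is a totally ordered subset; we count the number of elements in a maximum chain.
Compute, for each element x, the size of the longest chain ending at x:
  v1: 1
  v2: 1
  v3: 1
  v4: 1
  v9: 1
  v12: 1
  ...
A maximum chain: v9 < v7 < v6
Number of elements in the longest chain: 3


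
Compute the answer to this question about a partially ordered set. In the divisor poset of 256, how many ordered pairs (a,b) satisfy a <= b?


The order relation is {(a,b) : a <= b}, reflexive so it includes (a,a).
Examples: (1,1), (1,128), (1,16), (1,2), (1,256), ...
Total ordered pairs: 45


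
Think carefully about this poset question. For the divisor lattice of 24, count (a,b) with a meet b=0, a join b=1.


Complement pair (a,b): a meet b = bottom, a join b = top.
Here: gcd(a,b)=1 and lcm(a,b)=24, i.e. a*b=24 with a,b coprime.
Pairs found: (1,24), (3,8), (8,3), (24,1)
Total ordered pairs: 4


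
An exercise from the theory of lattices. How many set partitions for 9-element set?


B(n) = number of set partitions of an n-element set.
B(n) satisfies the recurrence: B(n+1) = sum_k C(n,k)*B(k).
B(9) = 21147


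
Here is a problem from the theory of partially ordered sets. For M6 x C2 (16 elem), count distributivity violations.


Distributive law: a ^ (b v c) = (a ^ b) v (a ^ c).
Check all 16^3 = 4096 ordered triples (a,b,c).
  e.g. a=(a1,0), b=(a2,0), c=(a3,0): lhs=(a1,0) != rhs=(0,0)
  e.g. a=(a1,0), b=(a2,0), c=(a3,1): lhs=(a1,0) != rhs=(0,0)
Total violating triples: 960


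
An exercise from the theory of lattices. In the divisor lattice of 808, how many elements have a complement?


An element a is complemented if some b has a meet b = bottom, a join b = top.
a is complemented iff gcd(a, n/a)=1, i.e. a is a unitary divisor of 808.
Complemented elements: 1, 8, 101, 808
Count: 4


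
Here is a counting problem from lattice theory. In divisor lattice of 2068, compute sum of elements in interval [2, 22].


Interval [2,22] in divisors of 2068: [2, 22]
Sum = 24


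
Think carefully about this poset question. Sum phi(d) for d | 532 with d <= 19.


Divisors of 532 up to 19: [1, 2, 4, 7, 14, 19]
phi values: [1, 1, 2, 6, 6, 18]
Sum = 34


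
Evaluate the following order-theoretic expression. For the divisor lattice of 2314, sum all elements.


sigma(n) = sum of divisors.
Divisors of 2314: [1, 2, 13, 26, 89, 178, 1157, 2314]
Sum = 3780


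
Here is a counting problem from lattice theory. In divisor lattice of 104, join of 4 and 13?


In a divisor lattice, join = lcm (least common multiple).
gcd(4,13) = 1
lcm(4,13) = 4*13/gcd = 52/1 = 52


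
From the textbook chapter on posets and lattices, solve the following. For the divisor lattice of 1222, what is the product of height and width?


Height = length of longest chain minus 1; width = size of largest antichain.
A maximum chain: 1 | 47 | 611 | 1222  (height 3).
A maximum antichain: {2, 13, 47}  (width 3).
Product = 3 * 3 = 9


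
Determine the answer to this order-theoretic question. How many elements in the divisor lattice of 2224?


Divisors of 2224: [1, 2, 4, 8, 16, 139, 278, 556, 1112, 2224]
Count: 10


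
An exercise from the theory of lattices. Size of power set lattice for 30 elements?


Power set = 2^n.
2^30 = 1073741824


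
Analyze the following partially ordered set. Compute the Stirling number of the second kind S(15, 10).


S(n,k) = k*S(n-1,k) + S(n-1,k-1).
S(14,10) = 752752, S(14,9) = 5135130
S(15,10) = 10*752752 + 5135130 = 7527520 + 5135130
S(15,10) = 12662650


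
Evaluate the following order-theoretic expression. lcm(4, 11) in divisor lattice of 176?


Join=lcm.
gcd(4,11)=1
lcm=44


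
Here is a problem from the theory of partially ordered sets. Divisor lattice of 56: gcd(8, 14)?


Meet=gcd.
gcd(8,14)=2


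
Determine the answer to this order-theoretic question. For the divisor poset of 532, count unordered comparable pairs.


A comparable pair {a,b} has a < b or b < a in the order.
Count unordered pairs where one element is strictly below the other.
Examples: {1,2}, {1,4}, {1,7}, {1,14}, ...
Total comparable pairs: 42


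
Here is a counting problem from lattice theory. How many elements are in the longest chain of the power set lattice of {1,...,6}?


A chain is a totally ordered subset; we count the number of elements in a maximum chain.
Compute, for each element x, the size of the longest chain ending at x:
  {}: 1
  {1}: 2
  {2}: 2
  {3}: 2
  {4}: 2
  {5}: 2
  ...
A maximum chain: {} < {1} < {1,2} < {1,2,3} < {1,2,3,4} < {1,2,3,4,5} < {1,2,3,4,5,6}
Number of elements in the longest chain: 7


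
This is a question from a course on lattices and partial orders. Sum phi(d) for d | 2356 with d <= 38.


Divisors of 2356 up to 38: [1, 2, 4, 19, 31, 38]
phi values: [1, 1, 2, 18, 30, 18]
Sum = 70


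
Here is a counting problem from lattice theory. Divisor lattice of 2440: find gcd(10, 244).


In a divisor lattice, meet = gcd (greatest common divisor).
By Euclidean algorithm or factoring: gcd(10,244) = 2


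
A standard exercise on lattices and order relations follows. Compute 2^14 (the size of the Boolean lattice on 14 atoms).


Power set = 2^n.
2^14 = 16384


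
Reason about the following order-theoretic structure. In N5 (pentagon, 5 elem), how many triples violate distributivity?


Distributive law: a ^ (b v c) = (a ^ b) v (a ^ c).
Check all 5^3 = 125 ordered triples (a,b,c).
  e.g. a=b, b=a, c=c: lhs=b != rhs=a
  e.g. a=b, b=c, c=a: lhs=b != rhs=a
Total violating triples: 2


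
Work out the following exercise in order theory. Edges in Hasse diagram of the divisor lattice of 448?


A cover relation a -< b holds when a < b with no c strictly between.
Cover relations:
  1 -< 2
  1 -< 7
  2 -< 4
  2 -< 14
  4 -< 8
  4 -< 28
  7 -< 14
  8 -< 16
  ...11 more
Total: 19


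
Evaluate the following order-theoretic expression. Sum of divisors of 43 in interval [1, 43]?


Interval [1,43] in divisors of 43: [1, 43]
Sum = 44


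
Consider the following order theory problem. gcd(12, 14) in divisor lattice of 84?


Meet=gcd.
gcd(12,14)=2


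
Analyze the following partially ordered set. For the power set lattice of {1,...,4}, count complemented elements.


An element a is complemented if some b has a meet b = bottom, a join b = top.
every subset A has complement S\A, so all elements are complemented.
Complemented elements: {}, {1}, {2}, {3}, {4}, {1,2}, ... (10 more)
Count: 16


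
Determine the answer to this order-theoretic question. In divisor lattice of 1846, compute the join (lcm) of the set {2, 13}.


In a divisor lattice, join = lcm (least common multiple).
Compute lcm iteratively: start with first element, then lcm(current, next).
Elements: [2, 13]
lcm(2,13) = 26
Final lcm = 26


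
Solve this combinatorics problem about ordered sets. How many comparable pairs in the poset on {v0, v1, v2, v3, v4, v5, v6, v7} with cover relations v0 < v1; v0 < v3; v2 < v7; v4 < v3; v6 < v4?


A comparable pair {a,b} has a < b or b < a in the order.
Count unordered pairs where one element is strictly below the other.
Examples: {v0,v1}, {v0,v3}, {v2,v7}, {v3,v4}, ...
Total comparable pairs: 6


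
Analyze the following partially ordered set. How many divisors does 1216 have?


Divisors of 1216: [1, 2, 4, 8, 16, 19, 32, 38, 64, 76, 152, 304, 608, 1216]
Count: 14


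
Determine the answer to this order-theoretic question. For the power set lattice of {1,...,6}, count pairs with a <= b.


The order relation is {(a,b) : a <= b}, reflexive so it includes (a,a).
Examples: ({},{}), ({},{1,2}), ({},{1,2,3}), ({},{1,2,3,4}), ({},{1,2,3,4,5}), ...
Total ordered pairs: 729
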